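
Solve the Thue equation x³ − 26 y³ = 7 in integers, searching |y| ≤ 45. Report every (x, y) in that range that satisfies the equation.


The equation is x³ - 26y³ = 7. For fixed y, x³ = 26·y³ + 7, so a solution requires the RHS to be a perfect cube.
Strategy: iterate y from -45 to 45, compute RHS = 26·y³ + 7, and check whether it is a (positive or negative) perfect cube.
Check small values of y:
  y = 0: RHS = 7 is not a perfect cube.
  y = 1: RHS = 33 is not a perfect cube.
  y = -1: RHS = -19 is not a perfect cube.
  y = 2: RHS = 215 is not a perfect cube.
  y = -2: RHS = -201 is not a perfect cube.
  y = 3: RHS = 709 is not a perfect cube.
  y = -3: RHS = -695 is not a perfect cube.
Continuing the search up to |y| = 45 finds no solutions either.
No (x, y) in the scanned range satisfies the equation.

No integer solutions with |y| ≤ 45.


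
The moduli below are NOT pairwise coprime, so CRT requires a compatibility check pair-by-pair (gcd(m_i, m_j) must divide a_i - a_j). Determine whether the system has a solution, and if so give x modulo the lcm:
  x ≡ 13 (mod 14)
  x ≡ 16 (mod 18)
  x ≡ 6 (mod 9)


Moduli 14, 18, 9 are not pairwise coprime, so CRT works modulo lcm(m_i) when all pairwise compatibility conditions hold.
Pairwise compatibility: gcd(m_i, m_j) must divide a_i - a_j for every pair.
Merge one congruence at a time:
  Start: x ≡ 13 (mod 14).
  Combine with x ≡ 16 (mod 18): gcd(14, 18) = 2, and 16 - 13 = 3 is NOT divisible by 2.
    ⇒ system is inconsistent (no integer solution).

No solution (the system is inconsistent).


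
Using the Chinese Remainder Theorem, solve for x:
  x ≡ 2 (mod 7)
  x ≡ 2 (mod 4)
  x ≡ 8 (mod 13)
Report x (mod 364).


Moduli 7, 4, 13 are pairwise coprime; by CRT there is a unique solution modulo M = 7 · 4 · 13 = 364.
Solve pairwise, accumulating the modulus:
  Start with x ≡ 2 (mod 7).
  Combine with x ≡ 2 (mod 4): since gcd(7, 4) = 1, we get a unique residue mod 28.
    Write x = 2 + 7·t and substitute into x ≡ 2 (mod 4): 7·t ≡ 2 − 2 = 0 (mod 4).
    Reduce coefficients mod 4: 3·t ≡ 0 (mod 4).
    The inverse of 3 mod 4 is 3 (since 3·3 = 9 = 2·4 + 1), so t ≡ 3·0 = 0 ≡ 0 (mod 4).
    Then x = 2 + 7·0 = 2, valid modulo lcm(7, 4) = 28: x ≡ 2 (mod 28).
  Combine with x ≡ 8 (mod 13): since gcd(28, 13) = 1, we get a unique residue mod 364.
    Write x = 2 + 28·t and substitute into x ≡ 8 (mod 13): 28·t ≡ 8 − 2 = 6 (mod 13).
    Reduce coefficients mod 13: 2·t ≡ 6 (mod 13).
    The inverse of 2 mod 13 is 7 (since 2·7 = 14 = 1·13 + 1), so t ≡ 7·6 = 42 ≡ 3 (mod 13).
    Then x = 2 + 28·3 = 86, valid modulo lcm(28, 13) = 364: x ≡ 86 (mod 364).
Verify: 86 mod 7 = 2 ✓, 86 mod 4 = 2 ✓, 86 mod 13 = 8 ✓.

x ≡ 86 (mod 364).


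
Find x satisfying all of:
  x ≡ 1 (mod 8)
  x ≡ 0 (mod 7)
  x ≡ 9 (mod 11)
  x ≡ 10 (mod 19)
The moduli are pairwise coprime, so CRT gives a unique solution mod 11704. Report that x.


Product of moduli M = 8 · 7 · 11 · 19 = 11704.
Merge one congruence at a time:
  Start: x ≡ 1 (mod 8).
  Combine with x ≡ 0 (mod 7); new modulus lcm = 56.
    Write x = 1 + 8·t and substitute into x ≡ 0 (mod 7): 8·t ≡ 0 − 1 = -1 (mod 7).
    Reduce coefficients mod 7: 1·t ≡ 6 (mod 7).
    So t ≡ 6 (mod 7).
    Then x = 1 + 8·6 = 49, valid modulo lcm(8, 7) = 56: x ≡ 49 (mod 56).
  Combine with x ≡ 9 (mod 11); new modulus lcm = 616.
    Write x = 49 + 56·t and substitute into x ≡ 9 (mod 11): 56·t ≡ 9 − 49 = -40 (mod 11).
    Reduce coefficients mod 11: 1·t ≡ 4 (mod 11).
    So t ≡ 4 (mod 11).
    Then x = 49 + 56·4 = 273, valid modulo lcm(56, 11) = 616: x ≡ 273 (mod 616).
  Combine with x ≡ 10 (mod 19); new modulus lcm = 11704.
    Write x = 273 + 616·t and substitute into x ≡ 10 (mod 19): 616·t ≡ 10 − 273 = -263 (mod 19).
    Reduce coefficients mod 19: 8·t ≡ 3 (mod 19).
    The inverse of 8 mod 19 is 12 (since 8·12 = 96 = 5·19 + 1), so t ≡ 12·3 = 36 ≡ 17 (mod 19).
    Then x = 273 + 616·17 = 10745, valid modulo lcm(616, 19) = 11704: x ≡ 10745 (mod 11704).
Verify against each original: 10745 mod 8 = 1, 10745 mod 7 = 0, 10745 mod 11 = 9, 10745 mod 19 = 10.

x ≡ 10745 (mod 11704).


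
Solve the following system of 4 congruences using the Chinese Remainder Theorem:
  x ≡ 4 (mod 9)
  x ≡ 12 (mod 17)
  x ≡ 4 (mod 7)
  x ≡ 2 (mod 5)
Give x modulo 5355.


Product of moduli M = 9 · 17 · 7 · 5 = 5355.
Merge one congruence at a time:
  Start: x ≡ 4 (mod 9).
  Combine with x ≡ 12 (mod 17); new modulus lcm = 153.
    Write x = 4 + 9·t and substitute into x ≡ 12 (mod 17): 9·t ≡ 12 − 4 = 8 (mod 17).
    The inverse of 9 mod 17 is 2 (since 9·2 = 18 = 1·17 + 1), so t ≡ 2·8 = 16 ≡ 16 (mod 17).
    Then x = 4 + 9·16 = 148, valid modulo lcm(9, 17) = 153: x ≡ 148 (mod 153).
  Combine with x ≡ 4 (mod 7); new modulus lcm = 1071.
    Write x = 148 + 153·t and substitute into x ≡ 4 (mod 7): 153·t ≡ 4 − 148 = -144 (mod 7).
    Reduce coefficients mod 7: 6·t ≡ 3 (mod 7).
    The inverse of 6 mod 7 is 6 (since 6·6 = 36 = 5·7 + 1), so t ≡ 6·3 = 18 ≡ 4 (mod 7).
    Then x = 148 + 153·4 = 760, valid modulo lcm(153, 7) = 1071: x ≡ 760 (mod 1071).
  Combine with x ≡ 2 (mod 5); new modulus lcm = 5355.
    Write x = 760 + 1071·t and substitute into x ≡ 2 (mod 5): 1071·t ≡ 2 − 760 = -758 (mod 5).
    Reduce coefficients mod 5: 1·t ≡ 2 (mod 5).
    So t ≡ 2 (mod 5).
    Then x = 760 + 1071·2 = 2902, valid modulo lcm(1071, 5) = 5355: x ≡ 2902 (mod 5355).
Verify against each original: 2902 mod 9 = 4, 2902 mod 17 = 12, 2902 mod 7 = 4, 2902 mod 5 = 2.

x ≡ 2902 (mod 5355).


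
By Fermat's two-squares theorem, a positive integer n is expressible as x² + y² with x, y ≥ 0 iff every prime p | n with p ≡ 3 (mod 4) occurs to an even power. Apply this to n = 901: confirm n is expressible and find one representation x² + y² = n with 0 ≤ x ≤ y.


Step 1: Factor n = 901 = 17 · 53.
Step 2: Check the mod-4 condition on each prime factor: 17 ≡ 1 (mod 4), exponent 1; 53 ≡ 1 (mod 4), exponent 1.
All primes ≡ 3 (mod 4) appear to even exponent (or don't appear), so by the two-squares theorem n IS expressible as a sum of two squares.
Step 3: Build a representation. Here n = 17 · 53 is a product of primes ≡ 1 (mod 4). Each prime p ≡ 1 (mod 4) is itself a sum of two squares; find a² by testing p − a² for a perfect square:
  17: 17 − 1² = 16 = 4² ⇒ 17 = 1² + 4².
  53: 53 − 1² = 52, 53 − 2² = 49 = 7² ⇒ 53 = 2² + 7².
  Combine using the Brahmagupta–Fibonacci identity (a² + b²)(c² + d²) = (ac − bd)² + (ad + bc)² = (ac + bd)² + (ad − bc)²:
  17 · 53 = 901: from (1² + 4²)(2² + 7²), take (1·2 − 4·7, 1·7 + 4·2) = (2 − 28, 7 + 8) = (-26, 15); dropping signs (only squares matter) gives (26, 15); check 26² + 15² = 676 + 225 = 901 ✓.
Step 4: Order so x ≤ y and verify: 15² + 26² = 225 + 676 = 901 = n. ✓

n = 901 = 15² + 26² (one valid representation with x ≤ y).


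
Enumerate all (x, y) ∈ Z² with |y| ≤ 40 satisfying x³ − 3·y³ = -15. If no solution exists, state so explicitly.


The equation is x³ - 3y³ = -15. For fixed y, x³ = 3·y³ − 15, so a solution requires the RHS to be a perfect cube.
Strategy: iterate y from -40 to 40, compute RHS = 3·y³ − 15, and check whether it is a (positive or negative) perfect cube.
Check small values of y:
  y = 0: RHS = -15 is not a perfect cube.
  y = 1: RHS = -12 is not a perfect cube.
  y = -1: RHS = -18 is not a perfect cube.
  y = 2: RHS = 9 is not a perfect cube.
  y = -2: RHS = -39 is not a perfect cube.
  y = 3: RHS = 66 is not a perfect cube.
  y = -3: RHS = -96 is not a perfect cube.
Continuing the search up to |y| = 40 finds no solutions either.
No (x, y) in the scanned range satisfies the equation.

No integer solutions with |y| ≤ 40.


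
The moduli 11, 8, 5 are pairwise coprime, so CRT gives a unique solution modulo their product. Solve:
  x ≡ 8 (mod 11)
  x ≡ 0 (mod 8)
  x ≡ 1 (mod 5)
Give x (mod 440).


Moduli 11, 8, 5 are pairwise coprime; by CRT there is a unique solution modulo M = 11 · 8 · 5 = 440.
Solve pairwise, accumulating the modulus:
  Start with x ≡ 8 (mod 11).
  Combine with x ≡ 0 (mod 8): since gcd(11, 8) = 1, we get a unique residue mod 88.
    Write x = 8 + 11·t and substitute into x ≡ 0 (mod 8): 11·t ≡ 0 − 8 = -8 (mod 8).
    Reduce coefficients mod 8: 3·t ≡ 0 (mod 8).
    The inverse of 3 mod 8 is 3 (since 3·3 = 9 = 1·8 + 1), so t ≡ 3·0 = 0 ≡ 0 (mod 8).
    Then x = 8 + 11·0 = 8, valid modulo lcm(11, 8) = 88: x ≡ 8 (mod 88).
  Combine with x ≡ 1 (mod 5): since gcd(88, 5) = 1, we get a unique residue mod 440.
    Write x = 8 + 88·t and substitute into x ≡ 1 (mod 5): 88·t ≡ 1 − 8 = -7 (mod 5).
    Reduce coefficients mod 5: 3·t ≡ 3 (mod 5).
    The inverse of 3 mod 5 is 2 (since 3·2 = 6 = 1·5 + 1), so t ≡ 2·3 = 6 ≡ 1 (mod 5).
    Then x = 8 + 88·1 = 96, valid modulo lcm(88, 5) = 440: x ≡ 96 (mod 440).
Verify: 96 mod 11 = 8 ✓, 96 mod 8 = 0 ✓, 96 mod 5 = 1 ✓.

x ≡ 96 (mod 440).


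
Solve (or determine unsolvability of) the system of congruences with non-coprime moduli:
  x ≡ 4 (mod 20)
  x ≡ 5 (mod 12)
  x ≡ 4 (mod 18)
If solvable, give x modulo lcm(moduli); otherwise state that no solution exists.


Moduli 20, 12, 18 are not pairwise coprime, so CRT works modulo lcm(m_i) when all pairwise compatibility conditions hold.
Pairwise compatibility: gcd(m_i, m_j) must divide a_i - a_j for every pair.
Merge one congruence at a time:
  Start: x ≡ 4 (mod 20).
  Combine with x ≡ 5 (mod 12): gcd(20, 12) = 4, and 5 - 4 = 1 is NOT divisible by 4.
    ⇒ system is inconsistent (no integer solution).

No solution (the system is inconsistent).


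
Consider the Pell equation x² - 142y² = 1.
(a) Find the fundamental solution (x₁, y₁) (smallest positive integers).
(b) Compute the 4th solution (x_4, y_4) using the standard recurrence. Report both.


Step 1: Find the fundamental solution (x₁, y₁) of x² - 142y² = 1.
  Expand √142 as a continued fraction. a₀ = ⌊√142⌋ = 11; iterate m_{k+1} = d_k·a_k − m_k, d_{k+1} = (142 − m_{k+1}²)/d_k, a_{k+1} = ⌊(a₀ + m_{k+1})/d_{k+1}⌋ (starting m₀ = 0, d₀ = 1), with convergents p_k = a_k·p_{k-1} + p_{k-2}, q_k = a_k·q_{k-1} + q_{k-2} (p₋₁ = 1, q₋₁ = 0):
  k = 0: a₀ = 11; p₀/q₀ = 11/1; p₀² − 142·q₀² = 121 − 142 = -21.
  k = 1: m = 11, d = 21, a = ⌊(11 + 11)/21⌋ = 1; p/q = (1·11 + 1)/(1·1 + 0) = 12/1; p² − 142·q² = 144 − 142 = 2.
  k = 2: m = 10, d = 2, a = ⌊(11 + 10)/2⌋ = 10; p/q = (10·12 + 11)/(10·1 + 1) = 131/11; p² − 142·q² = 17161 − 17182 = -21.
  k = 3: m = 10, d = 21, a = ⌊(11 + 10)/21⌋ = 1; p/q = (1·131 + 12)/(1·11 + 1) = 143/12; p² − 142·q² = 20449 − 20448 = 1.
  The first convergent with p² − 142·q² = 1 gives the fundamental solution (x₁, y₁) = (143, 12).
Step 2: Apply the recurrence (x_{n+1}, y_{n+1}) = (x₁x_n + 142y₁y_n, x₁y_n + y₁x_n) repeatedly.
  From (x_1, y_1) = (143, 12): x_2 = 143·143 + 142·12·12 = 40897; y_2 = 143·12 + 12·143 = 3432.
  From (x_2, y_2) = (40897, 3432): x_3 = 143·40897 + 142·12·3432 = 11696399; y_3 = 143·3432 + 12·40897 = 981540.
  From (x_3, y_3) = (11696399, 981540): x_4 = 143·11696399 + 142·12·981540 = 3345129217; y_4 = 143·981540 + 12·11696399 = 280717008.
Step 3: Verify x_4² - 142·y_4² = 11189889478427033089 - 11189889478427033088 = 1 (should be 1). ✓

(x_1, y_1) = (143, 12); (x_4, y_4) = (3345129217, 280717008).


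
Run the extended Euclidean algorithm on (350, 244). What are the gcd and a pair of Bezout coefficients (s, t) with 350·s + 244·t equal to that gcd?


Euclidean algorithm on (350, 244) — divide until remainder is 0:
  350 = 1 · 244 + 106
  244 = 2 · 106 + 32
  106 = 3 · 32 + 10
  32 = 3 · 10 + 2
  10 = 5 · 2 + 0
gcd(350, 244) = 2.
Track Bezout coefficients alongside the remainders: start with r₀ = 350 = a·1 + b·0 (s = 1, t = 0) and r₁ = 244 = a·0 + b·1 (s = 0, t = 1); each new remainder r_{k+1} = r_{k-1} − q_k·r_k inherits s_{k+1} = s_{k-1} − q_k·s_k, t_{k+1} = t_{k-1} − q_k·t_k, so r_k = a·s_k + b·t_k at every step:
  q = 1: r = 106, s = 1 − 1·0 = 1, t = 0 − 1·1 = -1  (check: 350·1 + 244·(-1) = 106)
  q = 2: r = 32, s = 0 − 2·1 = -2, t = 1 − 2·(-1) = 3  (check: 350·(-2) + 244·3 = 32)
  q = 3: r = 10, s = 1 − 3·(-2) = 7, t = -1 − 3·3 = -10  (check: 350·7 + 244·(-10) = 10)
  q = 3: r = 2, s = -2 − 3·7 = -23, t = 3 − 3·(-10) = 33  (check: 350·(-23) + 244·33 = 2)
The row with r = 2 (the gcd) gives the Bezout coefficients s = -23, t = 33.
Result: 350 · (-23) + 244 · (33) = 2.

gcd(350, 244) = 2; s = -23, t = 33 (check: 350·(-23) + 244·33 = 2).


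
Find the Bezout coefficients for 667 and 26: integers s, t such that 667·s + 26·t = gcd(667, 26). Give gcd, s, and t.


Euclidean algorithm on (667, 26) — divide until remainder is 0:
  667 = 25 · 26 + 17
  26 = 1 · 17 + 9
  17 = 1 · 9 + 8
  9 = 1 · 8 + 1
  8 = 8 · 1 + 0
gcd(667, 26) = 1.
Track Bezout coefficients alongside the remainders: start with r₀ = 667 = a·1 + b·0 (s = 1, t = 0) and r₁ = 26 = a·0 + b·1 (s = 0, t = 1); each new remainder r_{k+1} = r_{k-1} − q_k·r_k inherits s_{k+1} = s_{k-1} − q_k·s_k, t_{k+1} = t_{k-1} − q_k·t_k, so r_k = a·s_k + b·t_k at every step:
  q = 25: r = 17, s = 1 − 25·0 = 1, t = 0 − 25·1 = -25  (check: 667·1 + 26·(-25) = 17)
  q = 1: r = 9, s = 0 − 1·1 = -1, t = 1 − 1·(-25) = 26  (check: 667·(-1) + 26·26 = 9)
  q = 1: r = 8, s = 1 − 1·(-1) = 2, t = -25 − 1·26 = -51  (check: 667·2 + 26·(-51) = 8)
  q = 1: r = 1, s = -1 − 1·2 = -3, t = 26 − 1·(-51) = 77  (check: 667·(-3) + 26·77 = 1)
The row with r = 1 (the gcd) gives the Bezout coefficients s = -3, t = 77.
Result: 667 · (-3) + 26 · (77) = 1.

gcd(667, 26) = 1; s = -3, t = 77 (check: 667·(-3) + 26·77 = 1).


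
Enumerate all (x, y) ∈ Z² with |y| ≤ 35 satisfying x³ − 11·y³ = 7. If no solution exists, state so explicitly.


The equation is x³ - 11y³ = 7. For fixed y, x³ = 11·y³ + 7, so a solution requires the RHS to be a perfect cube.
Strategy: iterate y from -35 to 35, compute RHS = 11·y³ + 7, and check whether it is a (positive or negative) perfect cube.
Check small values of y:
  y = 0: RHS = 7 is not a perfect cube.
  y = 1: RHS = 18 is not a perfect cube.
  y = -1: RHS = -4 is not a perfect cube.
  y = 2: RHS = 95 is not a perfect cube.
  y = -2: RHS = -81 is not a perfect cube.
  y = 3: RHS = 304 is not a perfect cube.
  y = -3: RHS = -290 is not a perfect cube.
Continuing the search up to |y| = 35 finds no solutions either.
No (x, y) in the scanned range satisfies the equation.

No integer solutions with |y| ≤ 35.


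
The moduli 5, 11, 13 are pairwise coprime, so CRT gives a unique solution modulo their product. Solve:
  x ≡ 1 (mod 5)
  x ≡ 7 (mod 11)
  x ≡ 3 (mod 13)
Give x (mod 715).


Moduli 5, 11, 13 are pairwise coprime; by CRT there is a unique solution modulo M = 5 · 11 · 13 = 715.
Solve pairwise, accumulating the modulus:
  Start with x ≡ 1 (mod 5).
  Combine with x ≡ 7 (mod 11): since gcd(5, 11) = 1, we get a unique residue mod 55.
    Write x = 1 + 5·t and substitute into x ≡ 7 (mod 11): 5·t ≡ 7 − 1 = 6 (mod 11).
    The inverse of 5 mod 11 is 9 (since 5·9 = 45 = 4·11 + 1), so t ≡ 9·6 = 54 ≡ 10 (mod 11).
    Then x = 1 + 5·10 = 51, valid modulo lcm(5, 11) = 55: x ≡ 51 (mod 55).
  Combine with x ≡ 3 (mod 13): since gcd(55, 13) = 1, we get a unique residue mod 715.
    Write x = 51 + 55·t and substitute into x ≡ 3 (mod 13): 55·t ≡ 3 − 51 = -48 (mod 13).
    Reduce coefficients mod 13: 3·t ≡ 4 (mod 13).
    The inverse of 3 mod 13 is 9 (since 3·9 = 27 = 2·13 + 1), so t ≡ 9·4 = 36 ≡ 10 (mod 13).
    Then x = 51 + 55·10 = 601, valid modulo lcm(55, 13) = 715: x ≡ 601 (mod 715).
Verify: 601 mod 5 = 1 ✓, 601 mod 11 = 7 ✓, 601 mod 13 = 3 ✓.

x ≡ 601 (mod 715).


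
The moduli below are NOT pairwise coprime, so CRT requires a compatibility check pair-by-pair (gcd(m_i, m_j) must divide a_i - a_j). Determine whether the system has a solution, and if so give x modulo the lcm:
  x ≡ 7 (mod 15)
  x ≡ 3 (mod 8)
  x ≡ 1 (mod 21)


Moduli 15, 8, 21 are not pairwise coprime, so CRT works modulo lcm(m_i) when all pairwise compatibility conditions hold.
Pairwise compatibility: gcd(m_i, m_j) must divide a_i - a_j for every pair.
Merge one congruence at a time:
  Start: x ≡ 7 (mod 15).
  Combine with x ≡ 3 (mod 8): gcd(15, 8) = 1; 3 - 7 = -4, which IS divisible by 1, so compatible.
    Write x = 7 + 15·t and substitute into x ≡ 3 (mod 8): 15·t ≡ 3 − 7 = -4 (mod 8).
    Reduce coefficients mod 8: 7·t ≡ 4 (mod 8).
    The inverse of 7 mod 8 is 7 (since 7·7 = 49 = 6·8 + 1), so t ≡ 7·4 = 28 ≡ 4 (mod 8).
    Then x = 7 + 15·4 = 67, valid modulo lcm(15, 8) = 120: x ≡ 67 (mod 120).
  Combine with x ≡ 1 (mod 21): gcd(120, 21) = 3; 1 - 67 = -66, which IS divisible by 3, so compatible.
    Write x = 67 + 120·t and substitute into x ≡ 1 (mod 21): 120·t ≡ 1 − 67 = -66 (mod 21).
    Divide the congruence (and modulus) by g = 3: 40·t ≡ -22 (mod 7).
    Reduce coefficients mod 7: 5·t ≡ 6 (mod 7).
    The inverse of 5 mod 7 is 3 (since 5·3 = 15 = 2·7 + 1), so t ≡ 3·6 = 18 ≡ 4 (mod 7).
    Then x = 67 + 120·4 = 547, valid modulo lcm(120, 21) = 840: x ≡ 547 (mod 840).
Verify: 547 mod 15 = 7, 547 mod 8 = 3, 547 mod 21 = 1.

x ≡ 547 (mod 840).


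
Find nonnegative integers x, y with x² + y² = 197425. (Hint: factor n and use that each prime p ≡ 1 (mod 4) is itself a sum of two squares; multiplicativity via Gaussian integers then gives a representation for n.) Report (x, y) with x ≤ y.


Step 1: Factor n = 197425 = 5^2 · 53 · 149.
Step 2: Check the mod-4 condition on each prime factor: 5 ≡ 1 (mod 4), exponent 2; 53 ≡ 1 (mod 4), exponent 1; 149 ≡ 1 (mod 4), exponent 1.
All primes ≡ 3 (mod 4) appear to even exponent (or don't appear), so by the two-squares theorem n IS expressible as a sum of two squares.
Step 3: Build a representation. Group n = k² · m with k = 5 and m = 53 · 149 = 7897 (a product of primes ≡ 1 (mod 4)); a representation of m scales to one of n via (k·x)² + (k·y)² = k²(x² + y²). Each prime p ≡ 1 (mod 4) is itself a sum of two squares; find a² by testing p − a² for a perfect square:
  53: 53 − 1² = 52, 53 − 2² = 49 = 7² ⇒ 53 = 2² + 7².
  149: 149 − 1² = 148, 149 − 2² = 145, 149 − 3² = 140, 149 − 4² = 133, 149 − 5² = 124, 149 − 6² = 113, 149 − 7² = 100 = 10² ⇒ 149 = 7² + 10².
  Combine using the Brahmagupta–Fibonacci identity (a² + b²)(c² + d²) = (ac − bd)² + (ad + bc)² = (ac + bd)² + (ad − bc)²:
  53 · 149 = 7897: from (2² + 7²)(7² + 10²), take (2·7 − 7·10, 2·10 + 7·7) = (14 − 70, 20 + 49) = (-56, 69); dropping signs (only squares matter) gives (56, 69); check 56² + 69² = 3136 + 4761 = 7897 ✓.
  Scale by k = 5: (5·56, 5·69) = (280, 345).
Step 4: Order so x ≤ y and verify: 280² + 345² = 78400 + 119025 = 197425 = n. ✓

n = 197425 = 280² + 345² (one valid representation with x ≤ y).


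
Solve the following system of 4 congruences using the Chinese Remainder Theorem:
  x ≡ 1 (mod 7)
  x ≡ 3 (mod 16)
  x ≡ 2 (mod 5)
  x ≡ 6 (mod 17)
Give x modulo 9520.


Product of moduli M = 7 · 16 · 5 · 17 = 9520.
Merge one congruence at a time:
  Start: x ≡ 1 (mod 7).
  Combine with x ≡ 3 (mod 16); new modulus lcm = 112.
    Write x = 1 + 7·t and substitute into x ≡ 3 (mod 16): 7·t ≡ 3 − 1 = 2 (mod 16).
    The inverse of 7 mod 16 is 7 (since 7·7 = 49 = 3·16 + 1), so t ≡ 7·2 = 14 ≡ 14 (mod 16).
    Then x = 1 + 7·14 = 99, valid modulo lcm(7, 16) = 112: x ≡ 99 (mod 112).
  Combine with x ≡ 2 (mod 5); new modulus lcm = 560.
    Write x = 99 + 112·t and substitute into x ≡ 2 (mod 5): 112·t ≡ 2 − 99 = -97 (mod 5).
    Reduce coefficients mod 5: 2·t ≡ 3 (mod 5).
    The inverse of 2 mod 5 is 3 (since 2·3 = 6 = 1·5 + 1), so t ≡ 3·3 = 9 ≡ 4 (mod 5).
    Then x = 99 + 112·4 = 547, valid modulo lcm(112, 5) = 560: x ≡ 547 (mod 560).
  Combine with x ≡ 6 (mod 17); new modulus lcm = 9520.
    Write x = 547 + 560·t and substitute into x ≡ 6 (mod 17): 560·t ≡ 6 − 547 = -541 (mod 17).
    Reduce coefficients mod 17: 16·t ≡ 3 (mod 17).
    The inverse of 16 mod 17 is 16 (since 16·16 = 256 = 15·17 + 1), so t ≡ 16·3 = 48 ≡ 14 (mod 17).
    Then x = 547 + 560·14 = 8387, valid modulo lcm(560, 17) = 9520: x ≡ 8387 (mod 9520).
Verify against each original: 8387 mod 7 = 1, 8387 mod 16 = 3, 8387 mod 5 = 2, 8387 mod 17 = 6.

x ≡ 8387 (mod 9520).


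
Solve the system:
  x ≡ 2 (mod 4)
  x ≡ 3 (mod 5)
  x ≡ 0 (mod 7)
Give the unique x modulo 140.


Moduli 4, 5, 7 are pairwise coprime; by CRT there is a unique solution modulo M = 4 · 5 · 7 = 140.
Solve pairwise, accumulating the modulus:
  Start with x ≡ 2 (mod 4).
  Combine with x ≡ 3 (mod 5): since gcd(4, 5) = 1, we get a unique residue mod 20.
    Write x = 2 + 4·t and substitute into x ≡ 3 (mod 5): 4·t ≡ 3 − 2 = 1 (mod 5).
    The inverse of 4 mod 5 is 4 (since 4·4 = 16 = 3·5 + 1), so t ≡ 4·1 = 4 ≡ 4 (mod 5).
    Then x = 2 + 4·4 = 18, valid modulo lcm(4, 5) = 20: x ≡ 18 (mod 20).
  Combine with x ≡ 0 (mod 7): since gcd(20, 7) = 1, we get a unique residue mod 140.
    Write x = 18 + 20·t and substitute into x ≡ 0 (mod 7): 20·t ≡ 0 − 18 = -18 (mod 7).
    Reduce coefficients mod 7: 6·t ≡ 3 (mod 7).
    The inverse of 6 mod 7 is 6 (since 6·6 = 36 = 5·7 + 1), so t ≡ 6·3 = 18 ≡ 4 (mod 7).
    Then x = 18 + 20·4 = 98, valid modulo lcm(20, 7) = 140: x ≡ 98 (mod 140).
Verify: 98 mod 4 = 2 ✓, 98 mod 5 = 3 ✓, 98 mod 7 = 0 ✓.

x ≡ 98 (mod 140).


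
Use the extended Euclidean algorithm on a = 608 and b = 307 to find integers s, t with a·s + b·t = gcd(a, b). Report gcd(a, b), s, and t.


Euclidean algorithm on (608, 307) — divide until remainder is 0:
  608 = 1 · 307 + 301
  307 = 1 · 301 + 6
  301 = 50 · 6 + 1
  6 = 6 · 1 + 0
gcd(608, 307) = 1.
Track Bezout coefficients alongside the remainders: start with r₀ = 608 = a·1 + b·0 (s = 1, t = 0) and r₁ = 307 = a·0 + b·1 (s = 0, t = 1); each new remainder r_{k+1} = r_{k-1} − q_k·r_k inherits s_{k+1} = s_{k-1} − q_k·s_k, t_{k+1} = t_{k-1} − q_k·t_k, so r_k = a·s_k + b·t_k at every step:
  q = 1: r = 301, s = 1 − 1·0 = 1, t = 0 − 1·1 = -1  (check: 608·1 + 307·(-1) = 301)
  q = 1: r = 6, s = 0 − 1·1 = -1, t = 1 − 1·(-1) = 2  (check: 608·(-1) + 307·2 = 6)
  q = 50: r = 1, s = 1 − 50·(-1) = 51, t = -1 − 50·2 = -101  (check: 608·51 + 307·(-101) = 1)
The row with r = 1 (the gcd) gives the Bezout coefficients s = 51, t = -101.
Result: 608 · (51) + 307 · (-101) = 1.

gcd(608, 307) = 1; s = 51, t = -101 (check: 608·51 + 307·(-101) = 1).


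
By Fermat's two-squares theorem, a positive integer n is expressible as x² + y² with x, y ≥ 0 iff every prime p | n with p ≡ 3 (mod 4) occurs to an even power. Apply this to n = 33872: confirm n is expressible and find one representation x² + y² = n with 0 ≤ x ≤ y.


Step 1: Factor n = 33872 = 2^4 · 29 · 73.
Step 2: Check the mod-4 condition on each prime factor: 2 = 2 (special); 29 ≡ 1 (mod 4), exponent 1; 73 ≡ 1 (mod 4), exponent 1.
All primes ≡ 3 (mod 4) appear to even exponent (or don't appear), so by the two-squares theorem n IS expressible as a sum of two squares.
Step 3: Build a representation. Group n = k² · m with k = 4 and m = 29 · 73 = 2117 (a product of primes ≡ 1 (mod 4)); a representation of m scales to one of n via (k·x)² + (k·y)² = k²(x² + y²). Each prime p ≡ 1 (mod 4) is itself a sum of two squares; find a² by testing p − a² for a perfect square:
  29: 29 − 1² = 28, 29 − 2² = 25 = 5² ⇒ 29 = 2² + 5².
  73: 73 − 1² = 72, 73 − 2² = 69, 73 − 3² = 64 = 8² ⇒ 73 = 3² + 8².
  Combine using the Brahmagupta–Fibonacci identity (a² + b²)(c² + d²) = (ac − bd)² + (ad + bc)² = (ac + bd)² + (ad − bc)²:
  29 · 73 = 2117: from (2² + 5²)(3² + 8²), take (2·3 − 5·8, 2·8 + 5·3) = (6 − 40, 16 + 15) = (-34, 31); dropping signs (only squares matter) gives (34, 31); check 34² + 31² = 1156 + 961 = 2117 ✓.
  Scale by k = 4: (4·34, 4·31) = (136, 124).
Step 4: Order so x ≤ y and verify: 124² + 136² = 15376 + 18496 = 33872 = n. ✓

n = 33872 = 124² + 136² (one valid representation with x ≤ y).


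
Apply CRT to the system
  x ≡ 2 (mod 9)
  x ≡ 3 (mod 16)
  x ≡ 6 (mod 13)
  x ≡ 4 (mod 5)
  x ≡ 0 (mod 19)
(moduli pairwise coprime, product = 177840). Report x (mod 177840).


Product of moduli M = 9 · 16 · 13 · 5 · 19 = 177840.
Merge one congruence at a time:
  Start: x ≡ 2 (mod 9).
  Combine with x ≡ 3 (mod 16); new modulus lcm = 144.
    Write x = 2 + 9·t and substitute into x ≡ 3 (mod 16): 9·t ≡ 3 − 2 = 1 (mod 16).
    The inverse of 9 mod 16 is 9 (since 9·9 = 81 = 5·16 + 1), so t ≡ 9·1 = 9 ≡ 9 (mod 16).
    Then x = 2 + 9·9 = 83, valid modulo lcm(9, 16) = 144: x ≡ 83 (mod 144).
  Combine with x ≡ 6 (mod 13); new modulus lcm = 1872.
    Write x = 83 + 144·t and substitute into x ≡ 6 (mod 13): 144·t ≡ 6 − 83 = -77 (mod 13).
    Reduce coefficients mod 13: 1·t ≡ 1 (mod 13).
    So t ≡ 1 (mod 13).
    Then x = 83 + 144·1 = 227, valid modulo lcm(144, 13) = 1872: x ≡ 227 (mod 1872).
  Combine with x ≡ 4 (mod 5); new modulus lcm = 9360.
    Write x = 227 + 1872·t and substitute into x ≡ 4 (mod 5): 1872·t ≡ 4 − 227 = -223 (mod 5).
    Reduce coefficients mod 5: 2·t ≡ 2 (mod 5).
    The inverse of 2 mod 5 is 3 (since 2·3 = 6 = 1·5 + 1), so t ≡ 3·2 = 6 ≡ 1 (mod 5).
    Then x = 227 + 1872·1 = 2099, valid modulo lcm(1872, 5) = 9360: x ≡ 2099 (mod 9360).
  Combine with x ≡ 0 (mod 19); new modulus lcm = 177840.
    Write x = 2099 + 9360·t and substitute into x ≡ 0 (mod 19): 9360·t ≡ 0 − 2099 = -2099 (mod 19).
    Reduce coefficients mod 19: 12·t ≡ 10 (mod 19).
    The inverse of 12 mod 19 is 8 (since 12·8 = 96 = 5·19 + 1), so t ≡ 8·10 = 80 ≡ 4 (mod 19).
    Then x = 2099 + 9360·4 = 39539, valid modulo lcm(9360, 19) = 177840: x ≡ 39539 (mod 177840).
Verify against each original: 39539 mod 9 = 2, 39539 mod 16 = 3, 39539 mod 13 = 6, 39539 mod 5 = 4, 39539 mod 19 = 0.

x ≡ 39539 (mod 177840).


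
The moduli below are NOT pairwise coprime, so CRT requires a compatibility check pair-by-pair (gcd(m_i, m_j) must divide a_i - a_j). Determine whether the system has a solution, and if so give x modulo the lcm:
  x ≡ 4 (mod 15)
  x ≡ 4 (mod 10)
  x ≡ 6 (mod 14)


Moduli 15, 10, 14 are not pairwise coprime, so CRT works modulo lcm(m_i) when all pairwise compatibility conditions hold.
Pairwise compatibility: gcd(m_i, m_j) must divide a_i - a_j for every pair.
Merge one congruence at a time:
  Start: x ≡ 4 (mod 15).
  Combine with x ≡ 4 (mod 10): gcd(15, 10) = 5; 4 - 4 = 0, which IS divisible by 5, so compatible.
    Write x = 4 + 15·t and substitute into x ≡ 4 (mod 10): 15·t ≡ 4 − 4 = 0 (mod 10).
    Divide the congruence (and modulus) by g = 5: 3·t ≡ 0 (mod 2).
    Reduce coefficients mod 2: 1·t ≡ 0 (mod 2).
    So t ≡ 0 (mod 2).
    Then x = 4 + 15·0 = 4, valid modulo lcm(15, 10) = 30: x ≡ 4 (mod 30).
  Combine with x ≡ 6 (mod 14): gcd(30, 14) = 2; 6 - 4 = 2, which IS divisible by 2, so compatible.
    Write x = 4 + 30·t and substitute into x ≡ 6 (mod 14): 30·t ≡ 6 − 4 = 2 (mod 14).
    Divide the congruence (and modulus) by g = 2: 15·t ≡ 1 (mod 7).
    Reduce coefficients mod 7: 1·t ≡ 1 (mod 7).
    So t ≡ 1 (mod 7).
    Then x = 4 + 30·1 = 34, valid modulo lcm(30, 14) = 210: x ≡ 34 (mod 210).
Verify: 34 mod 15 = 4, 34 mod 10 = 4, 34 mod 14 = 6.

x ≡ 34 (mod 210).


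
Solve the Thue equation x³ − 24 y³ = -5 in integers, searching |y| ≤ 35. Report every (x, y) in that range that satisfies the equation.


The equation is x³ - 24y³ = -5. For fixed y, x³ = 24·y³ − 5, so a solution requires the RHS to be a perfect cube.
Strategy: iterate y from -35 to 35, compute RHS = 24·y³ − 5, and check whether it is a (positive or negative) perfect cube.
Check small values of y:
  y = 0: RHS = -5 is not a perfect cube.
  y = 1: RHS = 19 is not a perfect cube.
  y = -1: RHS = -29 is not a perfect cube.
  y = 2: RHS = 187 is not a perfect cube.
  y = -2: RHS = -197 is not a perfect cube.
  y = 3: RHS = 643 is not a perfect cube.
  y = -3: RHS = -653 is not a perfect cube.
Continuing the search up to |y| = 35 finds no solutions either.
No (x, y) in the scanned range satisfies the equation.

No integer solutions with |y| ≤ 35.


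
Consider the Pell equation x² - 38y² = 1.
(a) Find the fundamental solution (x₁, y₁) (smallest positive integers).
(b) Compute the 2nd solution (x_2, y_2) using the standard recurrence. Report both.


Step 1: Find the fundamental solution (x₁, y₁) of x² - 38y² = 1.
  Expand √38 as a continued fraction. a₀ = ⌊√38⌋ = 6; iterate m_{k+1} = d_k·a_k − m_k, d_{k+1} = (38 − m_{k+1}²)/d_k, a_{k+1} = ⌊(a₀ + m_{k+1})/d_{k+1}⌋ (starting m₀ = 0, d₀ = 1), with convergents p_k = a_k·p_{k-1} + p_{k-2}, q_k = a_k·q_{k-1} + q_{k-2} (p₋₁ = 1, q₋₁ = 0):
  k = 0: a₀ = 6; p₀/q₀ = 6/1; p₀² − 38·q₀² = 36 − 38 = -2.
  k = 1: m = 6, d = 2, a = ⌊(6 + 6)/2⌋ = 6; p/q = (6·6 + 1)/(6·1 + 0) = 37/6; p² − 38·q² = 1369 − 1368 = 1.
  The first convergent with p² − 38·q² = 1 gives the fundamental solution (x₁, y₁) = (37, 6).
Step 2: Apply the recurrence (x_{n+1}, y_{n+1}) = (x₁x_n + 38y₁y_n, x₁y_n + y₁x_n) repeatedly.
  From (x_1, y_1) = (37, 6): x_2 = 37·37 + 38·6·6 = 2737; y_2 = 37·6 + 6·37 = 444.
Step 3: Verify x_2² - 38·y_2² = 7491169 - 7491168 = 1 (should be 1). ✓

(x_1, y_1) = (37, 6); (x_2, y_2) = (2737, 444).


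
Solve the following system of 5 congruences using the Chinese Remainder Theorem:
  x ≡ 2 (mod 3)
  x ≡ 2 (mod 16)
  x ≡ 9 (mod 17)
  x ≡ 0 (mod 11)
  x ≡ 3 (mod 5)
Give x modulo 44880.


Product of moduli M = 3 · 16 · 17 · 11 · 5 = 44880.
Merge one congruence at a time:
  Start: x ≡ 2 (mod 3).
  Combine with x ≡ 2 (mod 16); new modulus lcm = 48.
    Write x = 2 + 3·t and substitute into x ≡ 2 (mod 16): 3·t ≡ 2 − 2 = 0 (mod 16).
    The inverse of 3 mod 16 is 11 (since 3·11 = 33 = 2·16 + 1), so t ≡ 11·0 = 0 ≡ 0 (mod 16).
    Then x = 2 + 3·0 = 2, valid modulo lcm(3, 16) = 48: x ≡ 2 (mod 48).
  Combine with x ≡ 9 (mod 17); new modulus lcm = 816.
    Write x = 2 + 48·t and substitute into x ≡ 9 (mod 17): 48·t ≡ 9 − 2 = 7 (mod 17).
    Reduce coefficients mod 17: 14·t ≡ 7 (mod 17).
    The inverse of 14 mod 17 is 11 (since 14·11 = 154 = 9·17 + 1), so t ≡ 11·7 = 77 ≡ 9 (mod 17).
    Then x = 2 + 48·9 = 434, valid modulo lcm(48, 17) = 816: x ≡ 434 (mod 816).
  Combine with x ≡ 0 (mod 11); new modulus lcm = 8976.
    Write x = 434 + 816·t and substitute into x ≡ 0 (mod 11): 816·t ≡ 0 − 434 = -434 (mod 11).
    Reduce coefficients mod 11: 2·t ≡ 6 (mod 11).
    The inverse of 2 mod 11 is 6 (since 2·6 = 12 = 1·11 + 1), so t ≡ 6·6 = 36 ≡ 3 (mod 11).
    Then x = 434 + 816·3 = 2882, valid modulo lcm(816, 11) = 8976: x ≡ 2882 (mod 8976).
  Combine with x ≡ 3 (mod 5); new modulus lcm = 44880.
    Write x = 2882 + 8976·t and substitute into x ≡ 3 (mod 5): 8976·t ≡ 3 − 2882 = -2879 (mod 5).
    Reduce coefficients mod 5: 1·t ≡ 1 (mod 5).
    So t ≡ 1 (mod 5).
    Then x = 2882 + 8976·1 = 11858, valid modulo lcm(8976, 5) = 44880: x ≡ 11858 (mod 44880).
Verify against each original: 11858 mod 3 = 2, 11858 mod 16 = 2, 11858 mod 17 = 9, 11858 mod 11 = 0, 11858 mod 5 = 3.

x ≡ 11858 (mod 44880).


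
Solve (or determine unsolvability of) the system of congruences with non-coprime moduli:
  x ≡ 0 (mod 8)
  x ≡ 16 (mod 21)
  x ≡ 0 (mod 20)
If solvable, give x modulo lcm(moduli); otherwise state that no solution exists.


Moduli 8, 21, 20 are not pairwise coprime, so CRT works modulo lcm(m_i) when all pairwise compatibility conditions hold.
Pairwise compatibility: gcd(m_i, m_j) must divide a_i - a_j for every pair.
Merge one congruence at a time:
  Start: x ≡ 0 (mod 8).
  Combine with x ≡ 16 (mod 21): gcd(8, 21) = 1; 16 - 0 = 16, which IS divisible by 1, so compatible.
    Write x = 0 + 8·t and substitute into x ≡ 16 (mod 21): 8·t ≡ 16 − 0 = 16 (mod 21).
    The inverse of 8 mod 21 is 8 (since 8·8 = 64 = 3·21 + 1), so t ≡ 8·16 = 128 ≡ 2 (mod 21).
    Then x = 0 + 8·2 = 16, valid modulo lcm(8, 21) = 168: x ≡ 16 (mod 168).
  Combine with x ≡ 0 (mod 20): gcd(168, 20) = 4; 0 - 16 = -16, which IS divisible by 4, so compatible.
    Write x = 16 + 168·t and substitute into x ≡ 0 (mod 20): 168·t ≡ 0 − 16 = -16 (mod 20).
    Divide the congruence (and modulus) by g = 4: 42·t ≡ -4 (mod 5).
    Reduce coefficients mod 5: 2·t ≡ 1 (mod 5).
    The inverse of 2 mod 5 is 3 (since 2·3 = 6 = 1·5 + 1), so t ≡ 3·1 = 3 ≡ 3 (mod 5).
    Then x = 16 + 168·3 = 520, valid modulo lcm(168, 20) = 840: x ≡ 520 (mod 840).
Verify: 520 mod 8 = 0, 520 mod 21 = 16, 520 mod 20 = 0.

x ≡ 520 (mod 840).


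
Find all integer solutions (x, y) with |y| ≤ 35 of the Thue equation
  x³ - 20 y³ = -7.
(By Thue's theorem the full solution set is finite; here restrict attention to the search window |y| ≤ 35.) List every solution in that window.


The equation is x³ - 20y³ = -7. For fixed y, x³ = 20·y³ − 7, so a solution requires the RHS to be a perfect cube.
Strategy: iterate y from -35 to 35, compute RHS = 20·y³ − 7, and check whether it is a (positive or negative) perfect cube.
Check small values of y:
  y = 0: RHS = -7 is not a perfect cube.
  y = 1: RHS = 13 is not a perfect cube.
  y = -1: RHS = -27 = (-3)³ ⇒ x = -3 works.
  y = 2: RHS = 153 is not a perfect cube.
  y = -2: RHS = -167 is not a perfect cube.
  y = 3: RHS = 533 is not a perfect cube.
  y = -3: RHS = -547 is not a perfect cube.
Continuing the search up to |y| = 35 finds no further solutions beyond those listed.
Collected solutions: (-3, -1).

Solutions (with |y| ≤ 35): (-3, -1).


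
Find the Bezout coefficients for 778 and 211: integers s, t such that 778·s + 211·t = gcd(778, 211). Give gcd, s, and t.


Euclidean algorithm on (778, 211) — divide until remainder is 0:
  778 = 3 · 211 + 145
  211 = 1 · 145 + 66
  145 = 2 · 66 + 13
  66 = 5 · 13 + 1
  13 = 13 · 1 + 0
gcd(778, 211) = 1.
Track Bezout coefficients alongside the remainders: start with r₀ = 778 = a·1 + b·0 (s = 1, t = 0) and r₁ = 211 = a·0 + b·1 (s = 0, t = 1); each new remainder r_{k+1} = r_{k-1} − q_k·r_k inherits s_{k+1} = s_{k-1} − q_k·s_k, t_{k+1} = t_{k-1} − q_k·t_k, so r_k = a·s_k + b·t_k at every step:
  q = 3: r = 145, s = 1 − 3·0 = 1, t = 0 − 3·1 = -3  (check: 778·1 + 211·(-3) = 145)
  q = 1: r = 66, s = 0 − 1·1 = -1, t = 1 − 1·(-3) = 4  (check: 778·(-1) + 211·4 = 66)
  q = 2: r = 13, s = 1 − 2·(-1) = 3, t = -3 − 2·4 = -11  (check: 778·3 + 211·(-11) = 13)
  q = 5: r = 1, s = -1 − 5·3 = -16, t = 4 − 5·(-11) = 59  (check: 778·(-16) + 211·59 = 1)
The row with r = 1 (the gcd) gives the Bezout coefficients s = -16, t = 59.
Result: 778 · (-16) + 211 · (59) = 1.

gcd(778, 211) = 1; s = -16, t = 59 (check: 778·(-16) + 211·59 = 1).


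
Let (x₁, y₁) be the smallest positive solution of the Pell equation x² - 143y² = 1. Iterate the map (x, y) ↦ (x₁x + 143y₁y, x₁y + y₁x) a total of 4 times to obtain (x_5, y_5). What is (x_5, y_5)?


Step 1: Find the fundamental solution (x₁, y₁) of x² - 143y² = 1.
  Expand √143 as a continued fraction. a₀ = ⌊√143⌋ = 11; iterate m_{k+1} = d_k·a_k − m_k, d_{k+1} = (143 − m_{k+1}²)/d_k, a_{k+1} = ⌊(a₀ + m_{k+1})/d_{k+1}⌋ (starting m₀ = 0, d₀ = 1), with convergents p_k = a_k·p_{k-1} + p_{k-2}, q_k = a_k·q_{k-1} + q_{k-2} (p₋₁ = 1, q₋₁ = 0):
  k = 0: a₀ = 11; p₀/q₀ = 11/1; p₀² − 143·q₀² = 121 − 143 = -22.
  k = 1: m = 11, d = 22, a = ⌊(11 + 11)/22⌋ = 1; p/q = (1·11 + 1)/(1·1 + 0) = 12/1; p² − 143·q² = 144 − 143 = 1.
  The first convergent with p² − 143·q² = 1 gives the fundamental solution (x₁, y₁) = (12, 1).
Step 2: Apply the recurrence (x_{n+1}, y_{n+1}) = (x₁x_n + 143y₁y_n, x₁y_n + y₁x_n) repeatedly.
  From (x_1, y_1) = (12, 1): x_2 = 12·12 + 143·1·1 = 287; y_2 = 12·1 + 1·12 = 24.
  From (x_2, y_2) = (287, 24): x_3 = 12·287 + 143·1·24 = 6876; y_3 = 12·24 + 1·287 = 575.
  From (x_3, y_3) = (6876, 575): x_4 = 12·6876 + 143·1·575 = 164737; y_4 = 12·575 + 1·6876 = 13776.
  From (x_4, y_4) = (164737, 13776): x_5 = 12·164737 + 143·1·13776 = 3946812; y_5 = 12·13776 + 1·164737 = 330049.
Step 3: Verify x_5² - 143·y_5² = 15577324963344 - 15577324963343 = 1 (should be 1). ✓

(x_1, y_1) = (12, 1); (x_5, y_5) = (3946812, 330049).


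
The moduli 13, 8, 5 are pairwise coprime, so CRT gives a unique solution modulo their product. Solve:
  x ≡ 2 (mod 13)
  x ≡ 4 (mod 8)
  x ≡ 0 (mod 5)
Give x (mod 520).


Moduli 13, 8, 5 are pairwise coprime; by CRT there is a unique solution modulo M = 13 · 8 · 5 = 520.
Solve pairwise, accumulating the modulus:
  Start with x ≡ 2 (mod 13).
  Combine with x ≡ 4 (mod 8): since gcd(13, 8) = 1, we get a unique residue mod 104.
    Write x = 2 + 13·t and substitute into x ≡ 4 (mod 8): 13·t ≡ 4 − 2 = 2 (mod 8).
    Reduce coefficients mod 8: 5·t ≡ 2 (mod 8).
    The inverse of 5 mod 8 is 5 (since 5·5 = 25 = 3·8 + 1), so t ≡ 5·2 = 10 ≡ 2 (mod 8).
    Then x = 2 + 13·2 = 28, valid modulo lcm(13, 8) = 104: x ≡ 28 (mod 104).
  Combine with x ≡ 0 (mod 5): since gcd(104, 5) = 1, we get a unique residue mod 520.
    Write x = 28 + 104·t and substitute into x ≡ 0 (mod 5): 104·t ≡ 0 − 28 = -28 (mod 5).
    Reduce coefficients mod 5: 4·t ≡ 2 (mod 5).
    The inverse of 4 mod 5 is 4 (since 4·4 = 16 = 3·5 + 1), so t ≡ 4·2 = 8 ≡ 3 (mod 5).
    Then x = 28 + 104·3 = 340, valid modulo lcm(104, 5) = 520: x ≡ 340 (mod 520).
Verify: 340 mod 13 = 2 ✓, 340 mod 8 = 4 ✓, 340 mod 5 = 0 ✓.

x ≡ 340 (mod 520).


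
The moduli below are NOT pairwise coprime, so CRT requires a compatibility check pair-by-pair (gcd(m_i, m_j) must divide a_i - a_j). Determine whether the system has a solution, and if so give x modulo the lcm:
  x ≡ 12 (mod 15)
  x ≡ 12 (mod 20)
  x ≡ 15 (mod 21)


Moduli 15, 20, 21 are not pairwise coprime, so CRT works modulo lcm(m_i) when all pairwise compatibility conditions hold.
Pairwise compatibility: gcd(m_i, m_j) must divide a_i - a_j for every pair.
Merge one congruence at a time:
  Start: x ≡ 12 (mod 15).
  Combine with x ≡ 12 (mod 20): gcd(15, 20) = 5; 12 - 12 = 0, which IS divisible by 5, so compatible.
    Write x = 12 + 15·t and substitute into x ≡ 12 (mod 20): 15·t ≡ 12 − 12 = 0 (mod 20).
    Divide the congruence (and modulus) by g = 5: 3·t ≡ 0 (mod 4).
    The inverse of 3 mod 4 is 3 (since 3·3 = 9 = 2·4 + 1), so t ≡ 3·0 = 0 ≡ 0 (mod 4).
    Then x = 12 + 15·0 = 12, valid modulo lcm(15, 20) = 60: x ≡ 12 (mod 60).
  Combine with x ≡ 15 (mod 21): gcd(60, 21) = 3; 15 - 12 = 3, which IS divisible by 3, so compatible.
    Write x = 12 + 60·t and substitute into x ≡ 15 (mod 21): 60·t ≡ 15 − 12 = 3 (mod 21).
    Divide the congruence (and modulus) by g = 3: 20·t ≡ 1 (mod 7).
    Reduce coefficients mod 7: 6·t ≡ 1 (mod 7).
    The inverse of 6 mod 7 is 6 (since 6·6 = 36 = 5·7 + 1), so t ≡ 6·1 = 6 ≡ 6 (mod 7).
    Then x = 12 + 60·6 = 372, valid modulo lcm(60, 21) = 420: x ≡ 372 (mod 420).
Verify: 372 mod 15 = 12, 372 mod 20 = 12, 372 mod 21 = 15.

x ≡ 372 (mod 420).


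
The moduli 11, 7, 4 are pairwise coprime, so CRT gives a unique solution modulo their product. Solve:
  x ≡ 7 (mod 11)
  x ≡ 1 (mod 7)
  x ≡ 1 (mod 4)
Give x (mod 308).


Moduli 11, 7, 4 are pairwise coprime; by CRT there is a unique solution modulo M = 11 · 7 · 4 = 308.
Solve pairwise, accumulating the modulus:
  Start with x ≡ 7 (mod 11).
  Combine with x ≡ 1 (mod 7): since gcd(11, 7) = 1, we get a unique residue mod 77.
    Write x = 7 + 11·t and substitute into x ≡ 1 (mod 7): 11·t ≡ 1 − 7 = -6 (mod 7).
    Reduce coefficients mod 7: 4·t ≡ 1 (mod 7).
    The inverse of 4 mod 7 is 2 (since 4·2 = 8 = 1·7 + 1), so t ≡ 2·1 = 2 ≡ 2 (mod 7).
    Then x = 7 + 11·2 = 29, valid modulo lcm(11, 7) = 77: x ≡ 29 (mod 77).
  Combine with x ≡ 1 (mod 4): since gcd(77, 4) = 1, we get a unique residue mod 308.
    Write x = 29 + 77·t and substitute into x ≡ 1 (mod 4): 77·t ≡ 1 − 29 = -28 (mod 4).
    Reduce coefficients mod 4: 1·t ≡ 0 (mod 4).
    So t ≡ 0 (mod 4).
    Then x = 29 + 77·0 = 29, valid modulo lcm(77, 4) = 308: x ≡ 29 (mod 308).
Verify: 29 mod 11 = 7 ✓, 29 mod 7 = 1 ✓, 29 mod 4 = 1 ✓.

x ≡ 29 (mod 308).
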